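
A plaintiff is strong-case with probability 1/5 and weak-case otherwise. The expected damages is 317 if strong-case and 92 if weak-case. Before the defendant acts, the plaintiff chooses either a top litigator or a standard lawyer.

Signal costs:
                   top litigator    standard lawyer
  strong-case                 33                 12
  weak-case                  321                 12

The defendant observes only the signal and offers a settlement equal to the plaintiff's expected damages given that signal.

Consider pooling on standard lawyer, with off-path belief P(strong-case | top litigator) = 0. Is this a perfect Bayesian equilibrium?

Yes

On the equilibrium path (standard lawyer) the defendant holds the prior 1/5 and pays 1/5·317 + 4/5·92 = 137. Off-path (top litigator) belief 0 gives 0·317 + 1·92 = 92.
Strong-case: standard lawyer gives 137 − 12 = 125; top litigator gives 92 − 33 = 59. Stays. ✓
Weak-case: standard lawyer gives 137 − 12 = 125; top litigator gives 92 − 321 = -229. Stays. ✓
Beliefs are Bayes-consistent on-path and both types best-respond.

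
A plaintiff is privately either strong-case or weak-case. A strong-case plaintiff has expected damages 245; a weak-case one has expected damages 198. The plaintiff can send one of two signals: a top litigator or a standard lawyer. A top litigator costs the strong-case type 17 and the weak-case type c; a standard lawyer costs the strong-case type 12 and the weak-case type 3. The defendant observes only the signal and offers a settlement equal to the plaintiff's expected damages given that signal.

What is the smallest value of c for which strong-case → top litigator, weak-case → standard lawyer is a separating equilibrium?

50

Under separation: top litigator → strong-case (pays 245); standard lawyer → weak-case (pays 198).
Strong-case: 245 − 17 = 228 ≥ 198 − 12 = 186. Holds regardless of c. ✓
Weak-case: 198 − 3 ≥ 245 − c, so c ≥ 245 − 195 = 50.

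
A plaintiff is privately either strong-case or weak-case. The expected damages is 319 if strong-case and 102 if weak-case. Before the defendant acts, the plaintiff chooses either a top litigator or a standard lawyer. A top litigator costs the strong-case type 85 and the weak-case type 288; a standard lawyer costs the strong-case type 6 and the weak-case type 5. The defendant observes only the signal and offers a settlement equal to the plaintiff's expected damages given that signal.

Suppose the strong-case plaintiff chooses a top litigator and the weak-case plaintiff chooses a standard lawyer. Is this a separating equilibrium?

If types separate, top litigator earns payment 319 and standard lawyer earns 102.
Strong-case: top litigator gives 319 − 85 = 234; standard lawyer gives 102 − 6 = 96. No deviation. ✓
Weak-case: standard lawyer gives 102 − 5 = 97; top litigator gives 319 − 288 = 31. No deviation. ✓
Both incentive constraints hold.

Yes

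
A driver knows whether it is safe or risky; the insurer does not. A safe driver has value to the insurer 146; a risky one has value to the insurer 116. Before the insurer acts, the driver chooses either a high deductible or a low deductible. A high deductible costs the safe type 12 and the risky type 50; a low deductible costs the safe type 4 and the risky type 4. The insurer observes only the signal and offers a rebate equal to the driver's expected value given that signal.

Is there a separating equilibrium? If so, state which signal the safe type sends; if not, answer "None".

Try safe → high deductible, risky → low deductible:
  Under separation the insurer infers type exactly: high deductible → safe (pays 146), low deductible → risky (pays 116).
  Safe: high deductible gives 146 − 12 = 134; low deductible gives 116 − 4 = 112. No deviation. ✓
  Risky: low deductible gives 116 − 4 = 112; high deductible gives 146 − 50 = 96. No deviation. ✓
Both hold — the safe type sends high deductible.

high deductible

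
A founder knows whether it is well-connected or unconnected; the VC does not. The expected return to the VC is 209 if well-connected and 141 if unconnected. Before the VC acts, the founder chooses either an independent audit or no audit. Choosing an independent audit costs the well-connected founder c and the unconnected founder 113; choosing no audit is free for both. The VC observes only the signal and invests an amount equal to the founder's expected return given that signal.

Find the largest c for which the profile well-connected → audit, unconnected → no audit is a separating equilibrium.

68

Under separation: audit → well-connected (pays 209); no audit → unconnected (pays 141).
Unconnected: 141 − 0 = 141 ≥ 209 − 113 = 96. Holds regardless of c. ✓
Well-connected: 209 − c ≥ 141 − 0, so c ≤ 209 − 141 = 68.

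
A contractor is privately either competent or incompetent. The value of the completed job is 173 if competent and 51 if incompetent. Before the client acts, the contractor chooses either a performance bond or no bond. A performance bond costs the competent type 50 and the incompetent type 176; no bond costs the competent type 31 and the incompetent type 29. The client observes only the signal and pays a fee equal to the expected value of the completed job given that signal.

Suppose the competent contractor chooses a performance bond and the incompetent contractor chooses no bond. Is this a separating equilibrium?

Yes

If types separate, bond earns payment 173 and no bond earns 51.
Competent: bond gives 173 − 50 = 123; no bond gives 51 − 31 = 20. No deviation. ✓
Incompetent: no bond gives 51 − 29 = 22; bond gives 173 − 176 = -3. No deviation. ✓
Both incentive constraints hold.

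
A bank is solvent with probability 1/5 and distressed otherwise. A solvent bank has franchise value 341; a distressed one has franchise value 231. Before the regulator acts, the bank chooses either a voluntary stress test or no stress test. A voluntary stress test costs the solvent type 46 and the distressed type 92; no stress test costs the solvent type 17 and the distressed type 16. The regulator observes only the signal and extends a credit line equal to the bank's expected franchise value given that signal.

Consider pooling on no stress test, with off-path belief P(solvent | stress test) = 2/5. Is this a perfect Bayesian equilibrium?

Yes

At the pooled signal (no stress test) the regulator holds the prior 1/5 and pays 1/5·341 + 4/5·231 = 253. Off-path (stress test) belief 2/5 gives 2/5·341 + 3/5·231 = 275.
Solvent: no stress test gives 253 − 17 = 236; stress test gives 275 − 46 = 229. Stays. ✓
Distressed: no stress test gives 253 − 16 = 237; stress test gives 275 − 92 = 183. Stays. ✓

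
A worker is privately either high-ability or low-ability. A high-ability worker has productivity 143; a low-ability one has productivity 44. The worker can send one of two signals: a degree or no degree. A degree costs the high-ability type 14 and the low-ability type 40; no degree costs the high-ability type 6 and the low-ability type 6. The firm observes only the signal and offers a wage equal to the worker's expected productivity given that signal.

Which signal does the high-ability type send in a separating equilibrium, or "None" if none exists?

Try high-ability → degree, low-ability → no degree:
  Under separation the firm infers type exactly: degree → high-ability (pays 143), no degree → low-ability (pays 44).
  High-ability: degree gives 143 − 14 = 129; no degree gives 44 − 6 = 38. No deviation. ✓
  Low-ability: no degree gives 44 − 6 = 38; degree gives 143 − 40 = 103. Would deviate. ✗
Try high-ability → no degree, low-ability → degree:
  Under separation the firm infers type exactly: no degree → high-ability (pays 143), degree → low-ability (pays 44).
  High-ability: no degree gives 143 − 6 = 137; degree gives 44 − 14 = 30. No deviation. ✓
  Low-ability: degree gives 44 − 40 = 4; no degree gives 143 − 6 = 137. Would deviate. ✗
Neither assignment is incentive-compatible.

None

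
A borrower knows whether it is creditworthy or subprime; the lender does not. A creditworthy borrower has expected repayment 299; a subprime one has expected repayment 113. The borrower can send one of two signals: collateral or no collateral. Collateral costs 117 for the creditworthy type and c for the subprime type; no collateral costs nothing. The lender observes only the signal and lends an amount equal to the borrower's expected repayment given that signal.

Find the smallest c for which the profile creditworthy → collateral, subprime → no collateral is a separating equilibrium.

Under separation: collateral → creditworthy (pays 299); no collateral → subprime (pays 113).
Creditworthy: 299 − 117 = 182 ≥ 113 − 0 = 113. Holds regardless of c. ✓
Subprime: 113 − 0 ≥ 299 − c, so c ≥ 299 − 113 = 186.

186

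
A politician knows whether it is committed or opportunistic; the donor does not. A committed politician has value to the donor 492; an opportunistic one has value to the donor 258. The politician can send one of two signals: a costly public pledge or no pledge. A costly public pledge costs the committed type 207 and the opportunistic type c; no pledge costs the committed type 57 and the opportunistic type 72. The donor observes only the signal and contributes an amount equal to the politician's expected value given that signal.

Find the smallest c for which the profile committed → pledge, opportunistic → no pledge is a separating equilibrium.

306

Under separation: pledge → committed (pays 492); no pledge → opportunistic (pays 258).
Committed: 492 − 207 = 285 ≥ 258 − 57 = 201. Holds regardless of c. ✓
Opportunistic: 258 − 72 ≥ 492 − c, so c ≥ 492 − 186 = 306.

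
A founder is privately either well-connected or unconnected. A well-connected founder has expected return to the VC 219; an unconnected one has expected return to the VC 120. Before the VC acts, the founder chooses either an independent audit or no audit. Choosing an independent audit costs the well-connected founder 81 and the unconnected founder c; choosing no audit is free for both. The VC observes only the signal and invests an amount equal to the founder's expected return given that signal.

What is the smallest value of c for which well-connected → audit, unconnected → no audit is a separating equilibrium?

99

Under separation: audit → well-connected (pays 219); no audit → unconnected (pays 120).
Well-connected: 219 − 81 = 138 ≥ 120 − 0 = 120. Holds regardless of c. ✓
Unconnected: 120 − 0 ≥ 219 − c, so c ≥ 219 − 120 = 99.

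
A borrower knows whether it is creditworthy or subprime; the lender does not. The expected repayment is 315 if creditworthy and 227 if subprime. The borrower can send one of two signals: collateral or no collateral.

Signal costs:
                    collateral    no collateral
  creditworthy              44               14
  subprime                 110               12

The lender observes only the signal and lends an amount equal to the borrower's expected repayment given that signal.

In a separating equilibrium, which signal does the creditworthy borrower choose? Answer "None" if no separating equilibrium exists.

collateral

Try creditworthy → collateral, subprime → no collateral:
  If types separate, collateral earns payment 315 and no collateral earns 227.
  Creditworthy: collateral gives 315 − 44 = 271; no collateral gives 227 − 14 = 213. No deviation. ✓
  Subprime: no collateral gives 227 − 12 = 215; collateral gives 315 − 110 = 205. No deviation. ✓
Both hold — the creditworthy type sends collateral.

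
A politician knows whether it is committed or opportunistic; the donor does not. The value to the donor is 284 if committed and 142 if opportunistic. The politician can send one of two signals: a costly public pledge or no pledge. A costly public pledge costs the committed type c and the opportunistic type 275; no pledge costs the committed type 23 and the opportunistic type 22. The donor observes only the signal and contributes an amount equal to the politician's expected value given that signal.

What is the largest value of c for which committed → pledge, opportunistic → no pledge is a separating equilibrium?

165

Under separation: pledge → committed (pays 284); no pledge → opportunistic (pays 142).
Opportunistic: 142 − 22 = 120 ≥ 284 − 275 = 9. Holds regardless of c. ✓
Committed: 284 − c ≥ 142 − 23, so c ≤ 284 − 119 = 165.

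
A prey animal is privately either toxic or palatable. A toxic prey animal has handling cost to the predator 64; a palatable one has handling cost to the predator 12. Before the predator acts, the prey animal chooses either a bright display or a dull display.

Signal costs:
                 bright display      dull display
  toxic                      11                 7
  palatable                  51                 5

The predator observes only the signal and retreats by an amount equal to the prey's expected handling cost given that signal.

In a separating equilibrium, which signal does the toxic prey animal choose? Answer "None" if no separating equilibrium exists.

None

Try toxic → bright display, palatable → dull display:
  If types separate, bright display earns payment 64 and dull display earns 12.
  Toxic: bright display gives 64 − 11 = 53; dull display gives 12 − 7 = 5. No deviation. ✓
  Palatable: dull display gives 12 − 5 = 7; bright display gives 64 − 51 = 13. Would deviate. ✗
Try toxic → dull display, palatable → bright display:
  If types separate, dull display earns payment 64 and bright display earns 12.
  Toxic: dull display gives 64 − 7 = 57; bright display gives 12 − 11 = 1. No deviation. ✓
  Palatable: bright display gives 12 − 51 = -39; dull display gives 64 − 5 = 59. Would deviate. ✗
Neither assignment is incentive-compatible.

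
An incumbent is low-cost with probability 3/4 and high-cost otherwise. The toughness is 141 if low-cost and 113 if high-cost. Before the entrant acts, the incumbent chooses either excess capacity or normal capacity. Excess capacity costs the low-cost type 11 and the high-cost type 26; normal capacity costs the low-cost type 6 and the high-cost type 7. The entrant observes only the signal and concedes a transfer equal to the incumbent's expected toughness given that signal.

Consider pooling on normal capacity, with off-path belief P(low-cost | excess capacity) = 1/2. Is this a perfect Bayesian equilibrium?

At the pooled signal (normal capacity) the entrant holds the prior 3/4 and pays 3/4·141 + 1/4·113 = 134. Off-path (excess capacity) belief 1/2 gives 1/2·141 + 1/2·113 = 127.
Low-cost: normal capacity gives 134 − 6 = 128; excess capacity gives 127 − 11 = 116. Stays. ✓
High-cost: normal capacity gives 134 − 7 = 127; excess capacity gives 127 − 26 = 101. Stays. ✓

Yes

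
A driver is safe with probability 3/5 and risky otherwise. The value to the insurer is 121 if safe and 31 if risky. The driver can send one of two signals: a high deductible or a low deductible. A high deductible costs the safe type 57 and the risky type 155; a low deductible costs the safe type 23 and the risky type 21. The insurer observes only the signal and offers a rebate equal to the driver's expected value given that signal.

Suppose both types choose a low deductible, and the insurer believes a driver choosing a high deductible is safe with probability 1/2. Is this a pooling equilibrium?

Yes

At the pooled signal (low deductible) the insurer holds the prior 3/5 and pays 3/5·121 + 2/5·31 = 85. Off-path (high deductible) belief 1/2 gives 1/2·121 + 1/2·31 = 76.
Safe: low deductible gives 85 − 23 = 62; high deductible gives 76 − 57 = 19. Stays. ✓
Risky: low deductible gives 85 − 21 = 64; high deductible gives 76 − 155 = -79. Stays. ✓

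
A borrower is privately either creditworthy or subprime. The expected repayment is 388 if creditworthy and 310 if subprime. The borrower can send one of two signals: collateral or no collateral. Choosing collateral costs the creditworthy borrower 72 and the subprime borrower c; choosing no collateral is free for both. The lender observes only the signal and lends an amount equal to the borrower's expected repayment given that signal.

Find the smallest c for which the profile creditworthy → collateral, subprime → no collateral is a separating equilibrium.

78

Under separation: collateral → creditworthy (pays 388); no collateral → subprime (pays 310).
Creditworthy: 388 − 72 = 316 ≥ 310 − 0 = 310. Holds regardless of c. ✓
Subprime: 310 − 0 ≥ 388 − c, so c ≥ 388 − 310 = 78.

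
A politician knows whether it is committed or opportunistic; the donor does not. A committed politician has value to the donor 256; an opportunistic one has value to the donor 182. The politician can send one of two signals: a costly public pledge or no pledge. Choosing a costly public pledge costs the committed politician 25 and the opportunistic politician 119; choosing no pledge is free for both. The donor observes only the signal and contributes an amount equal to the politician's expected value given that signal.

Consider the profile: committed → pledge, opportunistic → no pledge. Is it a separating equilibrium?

If types separate, pledge earns payment 256 and no pledge earns 182.
Committed: pledge gives 256 − 25 = 231; no pledge gives 182 − 0 = 182. No deviation. ✓
Opportunistic: no pledge gives 182 − 0 = 182; pledge gives 256 − 119 = 137. No deviation. ✓
Neither type gains from mimicking the other.

Yes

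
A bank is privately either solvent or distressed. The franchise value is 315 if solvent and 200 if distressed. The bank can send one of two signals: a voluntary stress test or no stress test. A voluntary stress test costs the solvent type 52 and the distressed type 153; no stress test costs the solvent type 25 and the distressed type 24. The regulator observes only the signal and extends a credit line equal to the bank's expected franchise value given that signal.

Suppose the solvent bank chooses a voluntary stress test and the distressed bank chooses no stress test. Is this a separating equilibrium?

Under separation the regulator infers type exactly: stress test → solvent (pays 315), no stress test → distressed (pays 200).
Solvent: stress test gives 315 − 52 = 263; no stress test gives 200 − 25 = 175. No deviation. ✓
Distressed: no stress test gives 200 − 24 = 176; stress test gives 315 − 153 = 162. No deviation. ✓
Both incentive constraints hold.

Yes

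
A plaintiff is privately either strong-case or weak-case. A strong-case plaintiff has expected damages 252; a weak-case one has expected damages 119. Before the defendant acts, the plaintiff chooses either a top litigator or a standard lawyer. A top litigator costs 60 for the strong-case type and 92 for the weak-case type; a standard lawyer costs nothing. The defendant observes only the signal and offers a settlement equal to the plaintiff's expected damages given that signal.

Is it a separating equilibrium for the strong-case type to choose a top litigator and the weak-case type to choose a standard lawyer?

No

Under separation the defendant infers type exactly: top litigator → strong-case (pays 252), standard lawyer → weak-case (pays 119).
Strong-case: top litigator gives 252 − 60 = 192; standard lawyer gives 119 − 0 = 119. No deviation. ✓
Weak-case: standard lawyer gives 119 − 0 = 119; top litigator gives 252 − 92 = 160. Would deviate. ✗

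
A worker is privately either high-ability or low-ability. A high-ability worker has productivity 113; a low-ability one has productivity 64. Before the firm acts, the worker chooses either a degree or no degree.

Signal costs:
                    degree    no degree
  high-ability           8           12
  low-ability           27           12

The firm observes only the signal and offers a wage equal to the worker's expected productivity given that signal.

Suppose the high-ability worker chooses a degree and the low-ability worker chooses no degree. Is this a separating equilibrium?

No

If types separate, degree earns payment 113 and no degree earns 64.
High-ability: degree gives 113 − 8 = 105; no degree gives 64 − 12 = 52. No deviation. ✓
Low-ability: no degree gives 64 − 12 = 52; degree gives 113 − 27 = 86. Would deviate. ✗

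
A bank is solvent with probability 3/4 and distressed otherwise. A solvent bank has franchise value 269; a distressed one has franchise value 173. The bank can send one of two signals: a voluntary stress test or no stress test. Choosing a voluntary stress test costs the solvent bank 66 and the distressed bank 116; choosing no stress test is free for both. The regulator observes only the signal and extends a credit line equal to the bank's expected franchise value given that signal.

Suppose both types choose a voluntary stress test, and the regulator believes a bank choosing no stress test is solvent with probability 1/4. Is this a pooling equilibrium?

No

On the equilibrium path (stress test) the regulator holds the prior 3/4 and pays 3/4·269 + 1/4·173 = 245. Off-path (no stress test) belief 1/4 gives 1/4·269 + 3/4·173 = 197.
Solvent: stress test gives 245 − 66 = 179; no stress test gives 197 − 0 = 197. Deviates. ✗
Distressed: stress test gives 245 − 116 = 129; no stress test gives 197 − 0 = 197. Deviates. ✗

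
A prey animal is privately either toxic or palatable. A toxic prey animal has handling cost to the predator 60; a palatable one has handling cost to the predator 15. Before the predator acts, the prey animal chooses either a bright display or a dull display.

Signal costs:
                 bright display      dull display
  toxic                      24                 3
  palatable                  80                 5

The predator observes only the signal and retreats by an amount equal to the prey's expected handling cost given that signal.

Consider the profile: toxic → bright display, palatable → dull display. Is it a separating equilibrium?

Under separation the predator infers type exactly: bright display → toxic (pays 60), dull display → palatable (pays 15).
Toxic: bright display gives 60 − 24 = 36; dull display gives 15 − 3 = 12. No deviation. ✓
Palatable: dull display gives 15 − 5 = 10; bright display gives 60 − 80 = -20. No deviation. ✓
Both incentive constraints hold.

Yes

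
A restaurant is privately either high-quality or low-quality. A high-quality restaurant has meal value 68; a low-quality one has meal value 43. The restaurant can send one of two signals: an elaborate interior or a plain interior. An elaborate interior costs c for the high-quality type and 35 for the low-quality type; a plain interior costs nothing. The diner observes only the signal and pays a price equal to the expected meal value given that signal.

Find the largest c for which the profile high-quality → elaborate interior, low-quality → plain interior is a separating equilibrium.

25

Under separation: elaborate interior → high-quality (pays 68); plain interior → low-quality (pays 43).
Low-quality: 43 − 0 = 43 ≥ 68 − 35 = 33. Holds regardless of c. ✓
High-quality: 68 − c ≥ 43 − 0, so c ≤ 68 − 43 = 25.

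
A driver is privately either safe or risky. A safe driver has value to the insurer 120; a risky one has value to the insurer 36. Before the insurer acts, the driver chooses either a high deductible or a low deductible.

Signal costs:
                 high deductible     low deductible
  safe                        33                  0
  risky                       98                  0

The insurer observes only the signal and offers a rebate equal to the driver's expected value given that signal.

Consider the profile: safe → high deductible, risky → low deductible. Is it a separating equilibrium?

Yes

If types separate, high deductible earns payment 120 and low deductible earns 36.
Safe: high deductible gives 120 − 33 = 87; low deductible gives 36 − 0 = 36. No deviation. ✓
Risky: low deductible gives 36 − 0 = 36; high deductible gives 120 − 98 = 22. No deviation. ✓
Neither type gains from mimicking the other.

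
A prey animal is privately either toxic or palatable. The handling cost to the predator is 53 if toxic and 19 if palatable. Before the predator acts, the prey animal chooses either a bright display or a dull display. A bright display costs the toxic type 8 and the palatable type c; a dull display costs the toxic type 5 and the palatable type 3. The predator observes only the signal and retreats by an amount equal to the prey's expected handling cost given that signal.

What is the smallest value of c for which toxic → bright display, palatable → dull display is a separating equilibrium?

Under separation: bright display → toxic (pays 53); dull display → palatable (pays 19).
Toxic: 53 − 8 = 45 ≥ 19 − 5 = 14. Holds regardless of c. ✓
Palatable: 19 − 3 ≥ 53 − c, so c ≥ 53 − 16 = 37.

37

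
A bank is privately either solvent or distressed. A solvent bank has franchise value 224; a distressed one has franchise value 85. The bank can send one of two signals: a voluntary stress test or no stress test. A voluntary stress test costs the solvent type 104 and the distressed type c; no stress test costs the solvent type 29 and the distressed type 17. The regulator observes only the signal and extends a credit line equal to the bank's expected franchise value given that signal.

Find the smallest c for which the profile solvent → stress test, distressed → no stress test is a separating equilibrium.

156

Under separation: stress test → solvent (pays 224); no stress test → distressed (pays 85).
Solvent: 224 − 104 = 120 ≥ 85 − 29 = 56. Holds regardless of c. ✓
Distressed: 85 − 17 ≥ 224 − c, so c ≥ 224 − 68 = 156.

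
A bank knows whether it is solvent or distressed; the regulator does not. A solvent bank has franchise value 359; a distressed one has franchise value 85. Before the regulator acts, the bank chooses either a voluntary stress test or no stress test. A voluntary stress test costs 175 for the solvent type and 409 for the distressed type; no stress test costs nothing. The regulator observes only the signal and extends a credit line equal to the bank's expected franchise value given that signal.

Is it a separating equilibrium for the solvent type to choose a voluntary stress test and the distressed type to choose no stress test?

Yes

Under separation the regulator infers type exactly: stress test → solvent (pays 359), no stress test → distressed (pays 85).
Solvent: stress test gives 359 − 175 = 184; no stress test gives 85 − 0 = 85. No deviation. ✓
Distressed: no stress test gives 85 − 0 = 85; stress test gives 359 − 409 = -50. No deviation. ✓
Both incentive constraints hold.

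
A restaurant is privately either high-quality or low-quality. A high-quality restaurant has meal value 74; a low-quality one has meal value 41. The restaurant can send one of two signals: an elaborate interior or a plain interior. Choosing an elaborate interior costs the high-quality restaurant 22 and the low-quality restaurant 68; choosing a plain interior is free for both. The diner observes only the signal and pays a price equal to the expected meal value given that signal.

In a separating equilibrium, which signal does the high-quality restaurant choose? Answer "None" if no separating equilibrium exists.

Try high-quality → elaborate interior, low-quality → plain interior:
  Under separation the diner infers type exactly: elaborate interior → high-quality (pays 74), plain interior → low-quality (pays 41).
  High-quality: elaborate interior gives 74 − 22 = 52; plain interior gives 41 − 0 = 41. No deviation. ✓
  Low-quality: plain interior gives 41 − 0 = 41; elaborate interior gives 74 − 68 = 6. No deviation. ✓
Both hold — the high-quality type sends elaborate interior.

elaborate interior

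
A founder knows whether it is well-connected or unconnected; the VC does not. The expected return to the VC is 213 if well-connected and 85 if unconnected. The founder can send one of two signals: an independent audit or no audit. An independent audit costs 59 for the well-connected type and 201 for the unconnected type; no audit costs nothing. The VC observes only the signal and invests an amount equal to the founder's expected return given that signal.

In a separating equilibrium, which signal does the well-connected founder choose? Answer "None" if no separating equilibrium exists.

audit

Try well-connected → audit, unconnected → no audit:
  If types separate, audit earns payment 213 and no audit earns 85.
  Well-connected: audit gives 213 − 59 = 154; no audit gives 85 − 0 = 85. No deviation. ✓
  Unconnected: no audit gives 85 − 0 = 85; audit gives 213 − 201 = 12. No deviation. ✓
Both hold — the well-connected type sends audit.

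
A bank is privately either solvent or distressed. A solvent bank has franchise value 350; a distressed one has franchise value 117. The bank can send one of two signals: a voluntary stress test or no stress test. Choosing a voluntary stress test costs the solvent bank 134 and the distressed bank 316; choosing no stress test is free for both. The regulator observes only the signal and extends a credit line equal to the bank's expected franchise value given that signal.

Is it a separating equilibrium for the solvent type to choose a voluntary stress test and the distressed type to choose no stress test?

Yes

If types separate, stress test earns payment 350 and no stress test earns 117.
Solvent: stress test gives 350 − 134 = 216; no stress test gives 117 − 0 = 117. No deviation. ✓
Distressed: no stress test gives 117 − 0 = 117; stress test gives 350 − 316 = 34. No deviation. ✓
Both incentive constraints hold.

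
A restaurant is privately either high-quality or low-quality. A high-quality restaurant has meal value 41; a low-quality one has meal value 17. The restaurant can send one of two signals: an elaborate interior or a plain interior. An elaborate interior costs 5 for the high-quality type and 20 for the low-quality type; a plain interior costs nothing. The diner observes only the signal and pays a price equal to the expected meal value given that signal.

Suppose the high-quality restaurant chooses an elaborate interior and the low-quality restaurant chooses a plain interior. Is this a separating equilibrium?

No

If types separate, elaborate interior earns payment 41 and plain interior earns 17.
High-quality: elaborate interior gives 41 − 5 = 36; plain interior gives 17 − 0 = 17. No deviation. ✓
Low-quality: plain interior gives 17 − 0 = 17; elaborate interior gives 41 − 20 = 21. Would deviate. ✗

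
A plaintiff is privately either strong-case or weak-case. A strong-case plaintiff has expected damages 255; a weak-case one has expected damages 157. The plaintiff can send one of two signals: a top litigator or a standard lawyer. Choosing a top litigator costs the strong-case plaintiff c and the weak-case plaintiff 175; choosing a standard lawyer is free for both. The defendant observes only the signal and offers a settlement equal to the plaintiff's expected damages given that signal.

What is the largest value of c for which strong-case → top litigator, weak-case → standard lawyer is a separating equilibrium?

98

Under separation: top litigator → strong-case (pays 255); standard lawyer → weak-case (pays 157).
Weak-case: 157 − 0 = 157 ≥ 255 − 175 = 80. Holds regardless of c. ✓
Strong-case: 255 − c ≥ 157 − 0, so c ≤ 255 − 157 = 98.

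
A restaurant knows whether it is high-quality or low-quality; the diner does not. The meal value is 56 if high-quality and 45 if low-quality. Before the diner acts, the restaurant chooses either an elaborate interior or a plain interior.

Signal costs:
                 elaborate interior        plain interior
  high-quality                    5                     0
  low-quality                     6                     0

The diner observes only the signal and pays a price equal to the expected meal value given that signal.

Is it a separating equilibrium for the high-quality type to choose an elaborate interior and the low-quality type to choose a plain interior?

Under separation the diner infers type exactly: elaborate interior → high-quality (pays 56), plain interior → low-quality (pays 45).
High-quality: elaborate interior gives 56 − 5 = 51; plain interior gives 45 − 0 = 45. No deviation. ✓
Low-quality: plain interior gives 45 − 0 = 45; elaborate interior gives 56 − 6 = 50. Would deviate. ✗

No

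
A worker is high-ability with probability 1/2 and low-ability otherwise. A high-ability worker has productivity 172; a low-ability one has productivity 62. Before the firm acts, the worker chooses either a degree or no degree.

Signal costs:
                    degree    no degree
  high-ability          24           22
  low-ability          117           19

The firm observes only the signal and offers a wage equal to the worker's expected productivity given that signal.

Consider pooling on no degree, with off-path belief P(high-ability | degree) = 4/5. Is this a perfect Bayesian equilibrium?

At the pooled signal (no degree) the firm holds the prior 1/2 and pays 1/2·172 + 1/2·62 = 117. Off-path (degree) belief 4/5 gives 4/5·172 + 1/5·62 = 150.
High-ability: no degree gives 117 − 22 = 95; degree gives 150 − 24 = 126. Deviates. ✗
Low-ability: no degree gives 117 − 19 = 98; degree gives 150 − 117 = 33. Stays. ✓

No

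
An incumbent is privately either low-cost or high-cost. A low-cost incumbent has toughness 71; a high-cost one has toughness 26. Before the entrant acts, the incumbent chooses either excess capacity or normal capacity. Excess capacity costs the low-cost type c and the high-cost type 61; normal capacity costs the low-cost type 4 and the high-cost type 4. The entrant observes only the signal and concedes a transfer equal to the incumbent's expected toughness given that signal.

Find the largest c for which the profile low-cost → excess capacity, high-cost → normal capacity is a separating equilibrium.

49

Under separation: excess capacity → low-cost (pays 71); normal capacity → high-cost (pays 26).
High-cost: 26 − 4 = 22 ≥ 71 − 61 = 10. Holds regardless of c. ✓
Low-cost: 71 − c ≥ 26 − 4, so c ≤ 71 − 22 = 49.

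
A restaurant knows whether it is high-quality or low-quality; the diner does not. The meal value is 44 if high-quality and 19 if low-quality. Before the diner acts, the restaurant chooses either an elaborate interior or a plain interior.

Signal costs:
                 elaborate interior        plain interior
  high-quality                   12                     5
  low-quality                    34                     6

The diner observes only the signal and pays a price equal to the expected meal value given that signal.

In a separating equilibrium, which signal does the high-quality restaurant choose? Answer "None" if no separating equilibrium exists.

elaborate interior

Try high-quality → elaborate interior, low-quality → plain interior:
  If types separate, elaborate interior earns payment 44 and plain interior earns 19.
  High-quality: elaborate interior gives 44 − 12 = 32; plain interior gives 19 − 5 = 14. No deviation. ✓
  Low-quality: plain interior gives 19 − 6 = 13; elaborate interior gives 44 − 34 = 10. No deviation. ✓
Both hold — the high-quality type sends elaborate interior.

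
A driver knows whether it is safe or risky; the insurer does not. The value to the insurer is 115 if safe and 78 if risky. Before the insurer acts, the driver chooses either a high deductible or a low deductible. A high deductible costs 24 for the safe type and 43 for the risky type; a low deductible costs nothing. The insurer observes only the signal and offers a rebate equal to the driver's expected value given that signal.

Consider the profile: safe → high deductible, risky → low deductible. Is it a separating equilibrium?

Under separation the insurer infers type exactly: high deductible → safe (pays 115), low deductible → risky (pays 78).
Safe: high deductible gives 115 − 24 = 91; low deductible gives 78 − 0 = 78. No deviation. ✓
Risky: low deductible gives 78 − 0 = 78; high deductible gives 115 − 43 = 72. No deviation. ✓
Both incentive constraints hold.

Yes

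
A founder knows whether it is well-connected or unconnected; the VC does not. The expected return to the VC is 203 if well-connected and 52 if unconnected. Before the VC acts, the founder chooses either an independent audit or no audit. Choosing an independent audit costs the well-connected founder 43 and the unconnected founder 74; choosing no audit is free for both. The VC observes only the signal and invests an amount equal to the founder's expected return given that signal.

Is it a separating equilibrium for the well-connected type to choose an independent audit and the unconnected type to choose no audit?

No

If types separate, audit earns payment 203 and no audit earns 52.
Well-connected: audit gives 203 − 43 = 160; no audit gives 52 − 0 = 52. No deviation. ✓
Unconnected: no audit gives 52 − 0 = 52; audit gives 203 − 74 = 129. Would deviate. ✗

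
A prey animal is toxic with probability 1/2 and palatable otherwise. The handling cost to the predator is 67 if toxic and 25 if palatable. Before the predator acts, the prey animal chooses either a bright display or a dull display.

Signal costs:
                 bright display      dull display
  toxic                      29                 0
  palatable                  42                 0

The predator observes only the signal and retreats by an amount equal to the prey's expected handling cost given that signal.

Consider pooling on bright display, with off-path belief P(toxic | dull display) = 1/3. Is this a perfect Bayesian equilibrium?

On the equilibrium path (bright display) the predator holds the prior 1/2 and pays 1/2·67 + 1/2·25 = 46. Off-path (dull display) belief 1/3 gives 1/3·67 + 2/3·25 = 39.
Toxic: bright display gives 46 − 29 = 17; dull display gives 39 − 0 = 39. Deviates. ✗
Palatable: bright display gives 46 − 42 = 4; dull display gives 39 − 0 = 39. Deviates. ✗

No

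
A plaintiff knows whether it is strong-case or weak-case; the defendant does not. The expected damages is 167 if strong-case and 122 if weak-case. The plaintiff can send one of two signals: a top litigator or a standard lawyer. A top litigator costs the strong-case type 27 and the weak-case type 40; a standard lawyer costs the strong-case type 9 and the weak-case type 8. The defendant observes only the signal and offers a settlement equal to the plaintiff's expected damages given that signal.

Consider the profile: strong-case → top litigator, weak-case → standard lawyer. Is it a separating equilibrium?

No

If types separate, top litigator earns payment 167 and standard lawyer earns 122.
Strong-case: top litigator gives 167 − 27 = 140; standard lawyer gives 122 − 9 = 113. No deviation. ✓
Weak-case: standard lawyer gives 122 − 8 = 114; top litigator gives 167 − 40 = 127. Would deviate. ✗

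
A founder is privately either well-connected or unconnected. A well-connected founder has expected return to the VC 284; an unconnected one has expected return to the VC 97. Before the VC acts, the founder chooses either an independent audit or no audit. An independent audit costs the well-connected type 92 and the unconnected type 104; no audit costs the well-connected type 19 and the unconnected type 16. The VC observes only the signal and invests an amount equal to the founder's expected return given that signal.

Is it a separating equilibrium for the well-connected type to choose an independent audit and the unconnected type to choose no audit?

No

If types separate, audit earns payment 284 and no audit earns 97.
Well-connected: audit gives 284 − 92 = 192; no audit gives 97 − 19 = 78. No deviation. ✓
Unconnected: no audit gives 97 − 16 = 81; audit gives 284 − 104 = 180. Would deviate. ✗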